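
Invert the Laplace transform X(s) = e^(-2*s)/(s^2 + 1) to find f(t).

f(t) = Heaviside(t - 2)*(sin(t - 2))

The factor e^(-2s) signals a time shift by c = 2 (second shifting theorem).
L{sin(t)} = 1/(s^2 + 1), so L^-1{1/(s^2 + 1)} = sin(t).
Hence the inverse is u(t - 2) times that function evaluated at t - 2.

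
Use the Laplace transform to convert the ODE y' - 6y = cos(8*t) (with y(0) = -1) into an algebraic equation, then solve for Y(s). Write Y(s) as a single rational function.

Y(s) = (-s^2 + s - 64)/(s^3 - 6*s^2 + 64*s - 384)

Take the Laplace transform of both sides.
The derivative rules (L{y'} = sY - y(0) = sY - (-1)) turn the left side into (s - 6)Y - (-1).
The right side is L{cos(8*t)} = s/(s^2 + 64).
So (s - 6)Y = s/(s^2 + 64) + (-1).
Solve for Y(s) and write it as one ratio of polynomials.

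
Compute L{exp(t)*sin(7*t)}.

L{sin(7t)} = 7/(s^2 + 49).
By the first shifting theorem, multiplying by e^(t) replaces s with s - 1.

7/((s - 1)^2 + 49)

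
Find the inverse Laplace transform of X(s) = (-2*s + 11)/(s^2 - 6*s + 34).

exp(3*t)*sin(5*t) - 2*exp(3*t)*cos(5*t)

Complete the square in the denominator: s^2 - 6*s + 34 = (s - 3)^2 + 5^2.
Split the numerator to match: -2*s + 11 = -2·(s - 3) + 1·5.
Invert each term: -2·(s - 3)/((s - 3)^2 + 25) ↔ -2e^(3t)cos(5t); 1·5/((s - 3)^2 + 25) ↔ e^(3t)sin(5t).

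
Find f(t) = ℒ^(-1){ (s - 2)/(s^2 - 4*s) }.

Rewrite the denominator: s^2 - 4*s = (s - 2)^2 - 4.
The form in (s - 2) signals a first-shifting-theorem factor e^(2t).
Since L{cosh(2t)} = s/(s^2 - 4), the inverse is exp(2*t)*cosh(2*t).

f(t) = exp(2*t)*cosh(2*t)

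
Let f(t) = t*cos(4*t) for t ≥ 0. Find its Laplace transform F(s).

L{cos(4t)} = s/(s^2 + 16).
Then apply L{t·g(t)} = -d/ds[G(s)] with G(s) = s/(s^2 + 16):
differentiating 1 time and applying the sign gives (s - 4)*(s + 4)/(s^2 + 16)^2.

F(s) = (s - 4)*(s + 4)/(s^2 + 16)^2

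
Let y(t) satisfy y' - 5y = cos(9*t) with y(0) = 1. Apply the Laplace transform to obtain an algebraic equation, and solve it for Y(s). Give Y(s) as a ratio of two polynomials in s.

Transform both sides with L{·}.
Using L{y'} = sY - y(0) = sY - 1, the left side becomes (s - 5)Y - (1).
The right side is L{cos(9*t)} = s/(s^2 + 81).
So (s - 5)Y = s/(s^2 + 81) + (1).
Solve for Y(s) and write it as one ratio of polynomials.

Y(s) = (s^2 + s + 81)/(s^3 - 5*s^2 + 81*s - 405)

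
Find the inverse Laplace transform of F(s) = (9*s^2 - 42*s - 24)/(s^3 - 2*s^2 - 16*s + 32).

-3*exp(4*t) + 6*exp(2*t) + 6*exp(-4*t)

Factor the denominator: s^3 - 2*s^2 - 16*s + 32 = (s - 4)*(s - 2)*(s + 4).
Partial fraction decomposition gives [6/(s - 2)] + [-3/(s - 4)] + [6/(s + 4)].
Invert each term: 6/(s - 2) ↔ 6e^(2t); -3/(s - 4) ↔ -3e^(4t); 6/(s + 4) ↔ 6e^(-4t).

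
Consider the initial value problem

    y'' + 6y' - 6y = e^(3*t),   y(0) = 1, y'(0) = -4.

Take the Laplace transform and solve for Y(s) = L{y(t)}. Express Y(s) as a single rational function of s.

Y(s) = (s^2 - s - 5)/(s^3 + 3*s^2 - 24*s + 18)

Transform both sides with L{·}.
Using L{y''} = s^2 Y - s·y(0) - y'(0) and L{y'} = sY - y(0), with y(0) = 1, y'(0) = -4, the left side becomes (s^2 + 6*s - 6)Y - (s + 2).
The right side is L{e^(3*t)} = 1/(s - 3).
So (s^2 + 6*s - 6)Y = 1/(s - 3) + (s + 2).
Divide through and combine into a single rational function.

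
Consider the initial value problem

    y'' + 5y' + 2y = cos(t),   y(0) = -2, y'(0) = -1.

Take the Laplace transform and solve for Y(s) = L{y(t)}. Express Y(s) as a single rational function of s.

Y(s) = (-2*s^3 - 11*s^2 - s - 11)/(s^4 + 5*s^3 + 3*s^2 + 5*s + 2)

Apply the Laplace transform to the equation.
With L{y''} = s^2 Y - s·y(0) - y'(0) and L{y'} = sY - y(0), with y(0) = -2, y'(0) = -1: the LHS transforms to (s^2 + 5*s + 2)Y - (-2*s - 11).
The right side is L{cos(t)} = s/(s^2 + 1).
So (s^2 + 5*s + 2)Y = s/(s^2 + 1) + (-2*s - 11).
Divide through and combine into a single rational function.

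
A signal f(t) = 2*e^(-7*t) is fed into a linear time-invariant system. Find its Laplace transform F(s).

F(s) = 2/(s + 7)

L{2} = 2/s.
By the first shifting theorem, multiplying by e^(-7t) replaces s with s + 7.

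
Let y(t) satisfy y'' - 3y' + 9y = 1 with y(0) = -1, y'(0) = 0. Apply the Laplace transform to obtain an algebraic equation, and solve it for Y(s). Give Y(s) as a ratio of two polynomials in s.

Take the Laplace transform of both sides.
With L{y''} = s^2 Y - s·y(0) - y'(0) and L{y'} = sY - y(0), with y(0) = -1, y'(0) = 0: the LHS transforms to (s^2 - 3*s + 9)Y - (-s + 3).
The right side is L{1} = 1/s.
So (s^2 - 3*s + 9)Y = 1/s + (-s + 3).
Solve for Y(s) and write it as one ratio of polynomials.

Y(s) = (-s^2 + 3*s + 1)/(s^3 - 3*s^2 + 9*s)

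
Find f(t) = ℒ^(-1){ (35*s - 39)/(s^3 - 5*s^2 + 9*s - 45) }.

f(t) = 4*exp(5*t) + 5*sin(3*t) - 4*cos(3*t)

Factor the denominator: s^3 - 5*s^2 + 9*s - 45 = (s - 5)*(s^2 + 9).
Partial fraction decomposition gives [4/(s - 5)] + [-4*s/(s^2 + 9)] + [15/(s^2 + 9)].
Invert each term: 4/(s - 5) ↔ 4e^(5t); -4·s/(s^2 + 9) ↔ -4cos(3t); 5·3/(s^2 + 9) ↔ 5sin(3t).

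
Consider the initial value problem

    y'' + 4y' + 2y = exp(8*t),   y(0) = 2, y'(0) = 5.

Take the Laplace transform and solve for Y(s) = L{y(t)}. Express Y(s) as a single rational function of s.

Y(s) = (2*s^2 - 3*s - 103)/(s^3 - 4*s^2 - 30*s - 16)

Take the Laplace transform of both sides.
Using L{y''} = s^2 Y - s·y(0) - y'(0) and L{y'} = sY - y(0), with y(0) = 2, y'(0) = 5, the left side becomes (s^2 + 4*s + 2)Y - (2*s + 13).
The right side is L{exp(8*t)} = 1/(s - 8).
So (s^2 + 4*s + 2)Y = 1/(s - 8) + (2*s + 13).
Isolate Y and clear denominators.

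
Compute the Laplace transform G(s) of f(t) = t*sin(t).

L{sin(t)} = 1/(s^2 + 1).
Then apply L{t·g(t)} = -d/ds[H(s)] with H(s) = 1/(s^2 + 1):
differentiating 1 time and applying the sign gives 2*s/(s^2 + 1)^2.

G(s) = 2*s/(s^2 + 1)^2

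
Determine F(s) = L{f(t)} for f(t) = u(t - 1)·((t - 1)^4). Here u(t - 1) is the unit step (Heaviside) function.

F(s) = 24*exp(-s)/s^5

By the second shifting theorem, L{u(t - c)·g(t - c)} = e^(-cs)·G(s) with c = 1 and G(s) = L{g(t)}.
L{t^4} = 4!/s^5 = 24/s^5.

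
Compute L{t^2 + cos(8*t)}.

The transform is linear, so treat each term independently.
L{t^2} = 2!/s^3 = 2/s^3; L{cos(8t)} = s/(s^2 + 64).

s/(s^2 + 64) + 2/s^3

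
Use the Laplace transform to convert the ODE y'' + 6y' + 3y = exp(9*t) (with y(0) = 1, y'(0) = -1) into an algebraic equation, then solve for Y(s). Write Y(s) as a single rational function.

Transform both sides with L{·}.
Using L{y''} = s^2 Y - s·y(0) - y'(0) and L{y'} = sY - y(0), with y(0) = 1, y'(0) = -1, the left side becomes (s^2 + 6*s + 3)Y - (s + 5).
The right side is L{exp(9*t)} = 1/(s - 9).
So (s^2 + 6*s + 3)Y = 1/(s - 9) + (s + 5).
Solve for Y(s) and write it as one ratio of polynomials.

Y(s) = (s^2 - 4*s - 44)/(s^3 - 3*s^2 - 51*s - 27)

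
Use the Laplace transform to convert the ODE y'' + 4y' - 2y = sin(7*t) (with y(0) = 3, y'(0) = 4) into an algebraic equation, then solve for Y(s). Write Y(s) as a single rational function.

Y(s) = (3*s^3 + 16*s^2 + 147*s + 791)/(s^4 + 4*s^3 + 47*s^2 + 196*s - 98)

Apply the Laplace transform to the equation.
The derivative rules (L{y''} = s^2 Y - s·y(0) - y'(0) and L{y'} = sY - y(0), with y(0) = 3, y'(0) = 4) turn the left side into (s^2 + 4*s - 2)Y - (3*s + 16).
The right side is L{sin(7*t)} = 7/(s^2 + 49).
So (s^2 + 4*s - 2)Y = 7/(s^2 + 49) + (3*s + 16).
Divide through and combine into a single rational function.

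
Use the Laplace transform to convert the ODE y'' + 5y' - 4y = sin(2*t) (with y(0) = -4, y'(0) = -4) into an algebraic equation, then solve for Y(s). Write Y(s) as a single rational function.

Take the Laplace transform of both sides.
Using L{y''} = s^2 Y - s·y(0) - y'(0) and L{y'} = sY - y(0), with y(0) = -4, y'(0) = -4, the left side becomes (s^2 + 5*s - 4)Y - (-4*s - 24).
The right side is L{sin(2*t)} = 2/(s^2 + 4).
So (s^2 + 5*s - 4)Y = 2/(s^2 + 4) + (-4*s - 24).
Divide through and combine into a single rational function.

Y(s) = (-4*s^3 - 24*s^2 - 16*s - 94)/(s^4 + 5*s^3 + 20*s - 16)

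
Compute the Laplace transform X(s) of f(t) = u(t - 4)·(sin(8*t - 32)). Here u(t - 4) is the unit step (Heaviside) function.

X(s) = 8*exp(-4*s)/(s^2 + 64)

By the second shifting theorem, L{u(t - c)·g(t - c)} = e^(-cs)·G(s) with c = 4 and G(s) = L{g(t)}.
L{sin(8t)} = 8/(s^2 + 64).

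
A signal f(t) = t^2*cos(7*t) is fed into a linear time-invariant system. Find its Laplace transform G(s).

G(s) = 2*s*(s^2 - 147)/(s^2 + 49)^3

L{cos(7t)} = s/(s^2 + 49).
Then apply L{t^2·g(t)} = (-1)^2 d^2/ds^2[H(s)] with H(s) = s/(s^2 + 49):
differentiating 2 times and applying the sign gives 2*s*(s^2 - 147)/(s^2 + 49)^3.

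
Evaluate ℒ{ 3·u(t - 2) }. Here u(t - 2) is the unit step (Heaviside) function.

3*exp(-2*s)/s

By the second shifting theorem, L{u(t - c)·g(t - c)} = e^(-cs)·H(s) with c = 2 and H(s) = L{g(t)}.
L{3} = 3/s.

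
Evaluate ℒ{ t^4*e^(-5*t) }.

24/(s + 5)^5

L{t^4} = 4!/s^5 = 24/s^5.
By the first shifting theorem, multiplying by e^(-5t) replaces s with s + 5.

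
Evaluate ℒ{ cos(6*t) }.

s/(s^2 + 36)

L{cos(6t)} = s/(s^2 + 36).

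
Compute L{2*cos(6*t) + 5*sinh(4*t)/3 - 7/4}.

By linearity of the Laplace transform, transform each term separately.
(2)·[L{cos(6t)} = s/(s^2 + 36)]; L{-7/4} = (-7/4)/s; (5/3)·[L{sinh(4t)} = 4/(s^2 - 16)].

2*s/(s^2 + 36) + 20/(3*(s^2 - 16)) - 7/(4*s)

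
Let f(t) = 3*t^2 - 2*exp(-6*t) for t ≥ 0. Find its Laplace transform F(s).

F(s) = -2/(s + 6) + 6/s^3

By linearity of the Laplace transform, transform each term separately.
(-2)·[L{e^(-6t)} = 1/(s + 6)]; (3)·[L{t^2} = 2!/s^3 = 2/s^3].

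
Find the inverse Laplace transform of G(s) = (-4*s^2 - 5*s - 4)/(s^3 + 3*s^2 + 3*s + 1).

Factor the denominator: s^3 + 3*s^2 + 3*s + 1 = (s + 1)^3.
Partial fraction decomposition gives [-4/(s + 1)] + [3/(s + 1)^2] + [-3/(s + 1)^3].
Invert each term: -4/(s + 1) ↔ -4e^(-t); 3/(s + 1)^2 ↔ 3t·e^(-t); -3/(s + 1)^3 ↔ (-3/2)t^2·e^(-t).

-3*t^2*exp(-t)/2 + 3*t*exp(-t) - 4*exp(-t)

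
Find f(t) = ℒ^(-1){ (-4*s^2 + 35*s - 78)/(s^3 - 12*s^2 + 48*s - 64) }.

Factor the denominator: s^3 - 12*s^2 + 48*s - 64 = (s - 4)^3.
Partial fraction decomposition gives [-4/(s - 4)] + [3/(s - 4)^2] + [-2/(s - 4)^3].
Invert each term: -4/(s - 4) ↔ -4e^(4t); 3/(s - 4)^2 ↔ 3t·e^(4t); -2/(s - 4)^3 ↔ (-1)t^2·e^(4t).

f(t) = -t^2*exp(4*t) + 3*t*exp(4*t) - 4*exp(4*t)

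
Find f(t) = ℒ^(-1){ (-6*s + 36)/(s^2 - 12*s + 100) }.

Rewrite the denominator: s^2 - 12*s + 100 = (s - 6)^2 + 64.
The form in (s - 6) signals a first-shifting-theorem factor e^(6t).
Since L{cos(8t)} = s/(s^2 + 64), the inverse is exp(6*t)*cos(8*t), scaled by -6.

f(t) = -6*exp(6*t)*cos(8*t)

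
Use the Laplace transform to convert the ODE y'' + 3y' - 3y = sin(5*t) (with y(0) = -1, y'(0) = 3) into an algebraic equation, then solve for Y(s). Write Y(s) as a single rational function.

Take the Laplace transform of both sides.
Using L{y''} = s^2 Y - s·y(0) - y'(0) and L{y'} = sY - y(0), with y(0) = -1, y'(0) = 3, the left side becomes (s^2 + 3*s - 3)Y - (-s).
The right side is L{sin(5*t)} = 5/(s^2 + 25).
So (s^2 + 3*s - 3)Y = 5/(s^2 + 25) + (-s).
Solve for Y(s) and write it as one ratio of polynomials.

Y(s) = (-s^3 - 25*s + 5)/(s^4 + 3*s^3 + 22*s^2 + 75*s - 75)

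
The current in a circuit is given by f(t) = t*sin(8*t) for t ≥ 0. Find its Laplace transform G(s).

G(s) = 16*s/(s^2 + 64)^2

L{sin(8t)} = 8/(s^2 + 64).
Then apply L{t·g(t)} = -d/ds[H(s)] with H(s) = 8/(s^2 + 64):
differentiating 1 time and applying the sign gives 16*s/(s^2 + 64)^2.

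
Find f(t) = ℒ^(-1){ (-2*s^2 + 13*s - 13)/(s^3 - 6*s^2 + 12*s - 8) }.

f(t) = 5*t^2*exp(2*t)/2 + 5*t*exp(2*t) - 2*exp(2*t)

Factor the denominator: s^3 - 6*s^2 + 12*s - 8 = (s - 2)^3.
Partial fraction decomposition gives [-2/(s - 2)] + [5/(s - 2)^2] + [5/(s - 2)^3].
Invert each term: -2/(s - 2) ↔ -2e^(2t); 5/(s - 2)^2 ↔ 5t·e^(2t); 5/(s - 2)^3 ↔ (5/2)t^2·e^(2t).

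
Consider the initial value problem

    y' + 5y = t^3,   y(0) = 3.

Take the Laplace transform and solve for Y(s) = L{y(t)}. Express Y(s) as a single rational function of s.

Y(s) = (3*s^4 + 6)/(s^5 + 5*s^4)

Laplace-transform each side.
Using L{y'} = sY - y(0) = sY - 3, the left side becomes (s + 5)Y - (3).
The right side is L{t^3} = 6/s^4.
So (s + 5)Y = 6/s^4 + (3).
Isolate Y and clear denominators.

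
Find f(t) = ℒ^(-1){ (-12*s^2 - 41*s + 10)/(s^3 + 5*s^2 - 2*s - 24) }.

Factor the denominator: s^3 + 5*s^2 - 2*s - 24 = (s - 2)*(s + 3)*(s + 4).
Partial fraction decomposition gives [-3/(s + 4)] + [-5/(s + 3)] + [-4/(s - 2)].
Invert each term: -3/(s + 4) ↔ -3e^(-4t); -5/(s + 3) ↔ -5e^(-3t); -4/(s - 2) ↔ -4e^(2t).

f(t) = -4*exp(2*t) - 5*exp(-3*t) - 3*exp(-4*t)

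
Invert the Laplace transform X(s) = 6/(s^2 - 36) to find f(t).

Since L{sinh(6t)} = 6/(s^2 - 36), the inverse is sinh(6*t).

f(t) = sinh(6*t)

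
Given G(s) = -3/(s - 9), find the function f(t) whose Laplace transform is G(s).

Since L{e^(9t)} = 1/(s - 9), the inverse is e^(9*t), scaled by -3.

f(t) = -3*exp(9*t)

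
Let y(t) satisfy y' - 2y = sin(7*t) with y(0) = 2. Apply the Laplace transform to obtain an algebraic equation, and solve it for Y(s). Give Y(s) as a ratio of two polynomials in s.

Y(s) = (2*s^2 + 105)/(s^3 - 2*s^2 + 49*s - 98)

Laplace-transform each side.
Using L{y'} = sY - y(0) = sY - 2, the left side becomes (s - 2)Y - (2).
The right side is L{sin(7*t)} = 7/(s^2 + 49).
So (s - 2)Y = 7/(s^2 + 49) + (2).
Solve for Y(s) and write it as one ratio of polynomials.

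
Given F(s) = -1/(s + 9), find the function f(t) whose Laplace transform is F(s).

Since L{e^(-9t)} = 1/(s + 9), the inverse is exp(-9*t), scaled by -1.

f(t) = -exp(-9*t)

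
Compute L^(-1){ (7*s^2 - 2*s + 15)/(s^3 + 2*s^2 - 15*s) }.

3*exp(3*t) - 1 + 5*exp(-5*t)

Factor the denominator: s^3 + 2*s^2 - 15*s = s*(s - 3)*(s + 5).
Partial fraction decomposition gives [-1/s] + [5/(s + 5)] + [3/(s - 3)].
Invert each term: -1/(s - 0) ↔ -e^(0t); 5/(s + 5) ↔ 5e^(-5t); 3/(s - 3) ↔ 3e^(3t).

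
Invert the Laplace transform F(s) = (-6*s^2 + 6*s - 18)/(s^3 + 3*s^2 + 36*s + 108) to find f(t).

f(t) = 3*sin(6*t) - 4*cos(6*t) - 2*exp(-3*t)

Factor the denominator: s^3 + 3*s^2 + 36*s + 108 = (s + 3)*(s^2 + 36).
Partial fraction decomposition gives [-2/(s + 3)] + [-4*s/(s^2 + 36)] + [18/(s^2 + 36)].
Invert each term: -2/(s + 3) ↔ -2e^(-3t); -4·s/(s^2 + 36) ↔ -4cos(6t); 3·6/(s^2 + 36) ↔ 3sin(6t).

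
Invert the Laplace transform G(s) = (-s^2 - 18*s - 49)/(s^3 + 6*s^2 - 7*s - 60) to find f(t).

f(t) = -2*exp(3*t) - exp(-4*t) + 2*exp(-5*t)

Factor the denominator: s^3 + 6*s^2 - 7*s - 60 = (s - 3)*(s + 4)*(s + 5).
Partial fraction decomposition gives [-1/(s + 4)] + [-2/(s - 3)] + [2/(s + 5)].
Invert each term: -1/(s + 4) ↔ -e^(-4t); -2/(s - 3) ↔ -2e^(3t); 2/(s + 5) ↔ 2e^(-5t).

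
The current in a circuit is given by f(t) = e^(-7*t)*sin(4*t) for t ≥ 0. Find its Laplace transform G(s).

L{sin(4t)} = 4/(s^2 + 16).
By the first shifting theorem, multiplying by e^(-7t) replaces s with s + 7.

G(s) = 4/((s + 7)^2 + 16)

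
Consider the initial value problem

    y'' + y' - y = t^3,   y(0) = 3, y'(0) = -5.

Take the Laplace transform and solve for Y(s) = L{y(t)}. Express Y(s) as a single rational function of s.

Laplace-transform each side.
The derivative rules (L{y''} = s^2 Y - s·y(0) - y'(0) and L{y'} = sY - y(0), with y(0) = 3, y'(0) = -5) turn the left side into (s^2 + s - 1)Y - (3*s - 2).
The right side is L{t^3} = 6/s^4.
So (s^2 + s - 1)Y = 6/s^4 + (3*s - 2).
Solve for Y(s) and write it as one ratio of polynomials.

Y(s) = (3*s^5 - 2*s^4 + 6)/(s^6 + s^5 - s^4)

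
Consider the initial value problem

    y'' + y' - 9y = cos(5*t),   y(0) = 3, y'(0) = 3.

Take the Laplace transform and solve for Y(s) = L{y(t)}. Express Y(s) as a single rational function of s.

Laplace-transform each side.
Using L{y''} = s^2 Y - s·y(0) - y'(0) and L{y'} = sY - y(0), with y(0) = 3, y'(0) = 3, the left side becomes (s^2 + s - 9)Y - (3*s + 6).
The right side is L{cos(5*t)} = s/(s^2 + 25).
So (s^2 + s - 9)Y = s/(s^2 + 25) + (3*s + 6).
Isolate Y and clear denominators.

Y(s) = (3*s^3 + 6*s^2 + 76*s + 150)/(s^4 + s^3 + 16*s^2 + 25*s - 225)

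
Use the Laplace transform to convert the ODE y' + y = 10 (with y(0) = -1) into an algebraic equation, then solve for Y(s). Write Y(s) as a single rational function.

Laplace-transform each side.
With L{y'} = sY - y(0) = sY - (-1): the LHS transforms to (s + 1)Y - (-1).
The right side is L{10} = 10/s.
So (s + 1)Y = 10/s + (-1).
Divide through and combine into a single rational function.

Y(s) = (-s + 10)/(s^2 + s)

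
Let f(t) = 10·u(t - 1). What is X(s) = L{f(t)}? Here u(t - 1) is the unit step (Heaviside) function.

X(s) = 10*exp(-s)/s

By the second shifting theorem, L{u(t - c)·g(t - c)} = e^(-cs)·G(s) with c = 1 and G(s) = L{g(t)}.
L{10} = 10/s.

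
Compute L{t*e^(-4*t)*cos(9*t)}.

(s - 5)*(s + 13)/(s^2 + 8*s + 97)^2

L{cos(9t)} = s/(s^2 + 81).
Multiplying by e^(-4t) shifts s → s + 4, so L{e^(-4*t)*cos(9*t)} = (s + 4)/((s + 4)^2 + 81).
Then apply L{t·g(t)} = -d/ds[G(s)] with G(s) = (s + 4)/((s + 4)^2 + 81):
differentiating 1 time and applying the sign gives (s - 5)*(s + 13)/(s^2 + 8*s + 97)^2.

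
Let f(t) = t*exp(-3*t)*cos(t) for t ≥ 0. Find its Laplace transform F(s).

L{cos(t)} = s/(s^2 + 1).
Multiplying by e^(-3t) shifts s → s + 3, so L{exp(-3*t)*cos(t)} = (s + 3)/((s + 3)^2 + 1).
Then apply L{t·g(t)} = -d/ds[G(s)] with G(s) = (s + 3)/((s + 3)^2 + 1):
differentiating 1 time and applying the sign gives (s + 2)*(s + 4)/(s^2 + 6*s + 10)^2.

F(s) = (s + 2)*(s + 4)/(s^2 + 6*s + 10)^2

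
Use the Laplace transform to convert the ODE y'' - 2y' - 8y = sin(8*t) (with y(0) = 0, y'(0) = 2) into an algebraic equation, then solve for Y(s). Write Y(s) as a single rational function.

Take the Laplace transform of both sides.
Using L{y''} = s^2 Y - s·y(0) - y'(0) and L{y'} = sY - y(0), with y(0) = 0, y'(0) = 2, the left side becomes (s^2 - 2*s - 8)Y - (2).
The right side is L{sin(8*t)} = 8/(s^2 + 64).
So (s^2 - 2*s - 8)Y = 8/(s^2 + 64) + (2).
Divide through and combine into a single rational function.

Y(s) = (2*s^2 + 136)/(s^4 - 2*s^3 + 56*s^2 - 128*s - 512)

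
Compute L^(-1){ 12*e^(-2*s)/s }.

The factor e^(-2s) signals a time shift by c = 2 (second shifting theorem).
L{12} = 12/s, so L^-1{12/s} = 12.
Hence the inverse is u(t - 2) times that function evaluated at t - 2.

Heaviside(t - 2)*(12)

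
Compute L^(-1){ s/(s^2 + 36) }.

cos(6*t)

Since L{cos(6t)} = s/(s^2 + 36), the inverse is cos(6*t).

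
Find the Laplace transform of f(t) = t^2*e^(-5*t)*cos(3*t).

L{cos(3t)} = s/(s^2 + 9).
Multiplying by e^(-5t) shifts s → s + 5, so L{e^(-5*t)*cos(3*t)} = (s + 5)/((s + 5)^2 + 9).
Then apply L{t^2·g(t)} = (-1)^2 d^2/ds^2[H(s)] with H(s) = (s + 5)/((s + 5)^2 + 9):
differentiating 2 times and applying the sign gives 2*(s + 5)*(s^2 + 10*s - 2)/(s^2 + 10*s + 34)^3.

2*(s + 5)*(s^2 + 10*s - 2)/(s^2 + 10*s + 34)^3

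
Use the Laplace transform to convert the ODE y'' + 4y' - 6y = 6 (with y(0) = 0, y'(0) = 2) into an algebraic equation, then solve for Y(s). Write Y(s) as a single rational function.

Take the Laplace transform of both sides.
Using L{y''} = s^2 Y - s·y(0) - y'(0) and L{y'} = sY - y(0), with y(0) = 0, y'(0) = 2, the left side becomes (s^2 + 4*s - 6)Y - (2).
The right side is L{6} = 6/s.
So (s^2 + 4*s - 6)Y = 6/s + (2).
Divide through and combine into a single rational function.

Y(s) = (2*s + 6)/(s^3 + 4*s^2 - 6*s)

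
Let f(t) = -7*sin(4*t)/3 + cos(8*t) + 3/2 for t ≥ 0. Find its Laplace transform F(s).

F(s) = s/(s^2 + 64) - 28/(3*(s^2 + 16)) + 3/(2*s)

Apply the Laplace transform termwise.
L{3/2} = (3/2)/s; L{cos(8t)} = s/(s^2 + 64); (-7/3)·[L{sin(4t)} = 4/(s^2 + 16)].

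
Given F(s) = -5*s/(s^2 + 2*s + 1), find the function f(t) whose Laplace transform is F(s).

f(t) = 5*t*exp(-t) - 5*exp(-t)

Factor the denominator: s^2 + 2*s + 1 = (s + 1)^2.
Partial fraction decomposition gives [-5/(s + 1)] + [5/(s + 1)^2].
Invert each term: -5/(s + 1) ↔ -5e^(-t); 5/(s + 1)^2 ↔ 5t·e^(-t).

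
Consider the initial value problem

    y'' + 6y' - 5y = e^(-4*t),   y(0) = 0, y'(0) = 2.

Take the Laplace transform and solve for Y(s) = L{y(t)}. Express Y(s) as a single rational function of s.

Y(s) = (2*s + 9)/(s^3 + 10*s^2 + 19*s - 20)

Laplace-transform each side.
With L{y''} = s^2 Y - s·y(0) - y'(0) and L{y'} = sY - y(0), with y(0) = 0, y'(0) = 2: the LHS transforms to (s^2 + 6*s - 5)Y - (2).
The right side is L{e^(-4*t)} = 1/(s + 4).
So (s^2 + 6*s - 5)Y = 1/(s + 4) + (2).
Divide through and combine into a single rational function.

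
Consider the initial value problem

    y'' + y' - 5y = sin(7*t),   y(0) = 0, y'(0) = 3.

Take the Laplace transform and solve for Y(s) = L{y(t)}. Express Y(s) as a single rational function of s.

Y(s) = (3*s^2 + 154)/(s^4 + s^3 + 44*s^2 + 49*s - 245)

Apply the Laplace transform to the equation.
The derivative rules (L{y''} = s^2 Y - s·y(0) - y'(0) and L{y'} = sY - y(0), with y(0) = 0, y'(0) = 3) turn the left side into (s^2 + s - 5)Y - (3).
The right side is L{sin(7*t)} = 7/(s^2 + 49).
So (s^2 + s - 5)Y = 7/(s^2 + 49) + (3).
Isolate Y and clear denominators.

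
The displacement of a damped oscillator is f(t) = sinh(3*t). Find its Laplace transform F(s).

F(s) = 3/(s^2 - 9)

L{sinh(3t)} = 3/(s^2 - 9).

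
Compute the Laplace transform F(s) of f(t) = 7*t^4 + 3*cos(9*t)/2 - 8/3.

F(s) = 3*s/(2*(s^2 + 81)) - 8/(3*s) + 168/s^5

The transform is linear, so treat each term independently.
(7)·[L{t^4} = 4!/s^5 = 24/s^5]; L{-8/3} = (-8/3)/s; (3/2)·[L{cos(9t)} = s/(s^2 + 81)].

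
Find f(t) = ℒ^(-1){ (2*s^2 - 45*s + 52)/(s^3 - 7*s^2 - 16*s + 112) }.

Factor the denominator: s^3 - 7*s^2 - 16*s + 112 = (s - 7)*(s - 4)*(s + 4).
Partial fraction decomposition gives [3/(s + 4)] + [-5/(s - 7)] + [4/(s - 4)].
Invert each term: 3/(s + 4) ↔ 3e^(-4t); -5/(s - 7) ↔ -5e^(7t); 4/(s - 4) ↔ 4e^(4t).

f(t) = -5*exp(7*t) + 4*exp(4*t) + 3*exp(-4*t)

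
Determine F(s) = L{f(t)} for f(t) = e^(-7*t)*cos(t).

L{cos(t)} = s/(s^2 + 1).
By the first shifting theorem, multiplying by e^(-7t) replaces s with s + 7.

F(s) = (s + 7)/((s + 7)^2 + 1)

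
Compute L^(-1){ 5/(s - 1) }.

Since L{e^(t)} = 1/(s - 1), the inverse is e^(t), scaled by 5.

5*exp(t)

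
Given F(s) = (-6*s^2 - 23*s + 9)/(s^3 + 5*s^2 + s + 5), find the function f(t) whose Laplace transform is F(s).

f(t) = 2*sin(t) - 5*cos(t) - exp(-5*t)

Factor the denominator: s^3 + 5*s^2 + s + 5 = (s + 5)*(s^2 + 1).
Partial fraction decomposition gives [-1/(s + 5)] + [-5*s/(s^2 + 1)] + [2/(s^2 + 1)].
Invert each term: -1/(s + 5) ↔ -e^(-5t); -5·s/(s^2 + 1) ↔ -5cos(t); 2·1/(s^2 + 1) ↔ 2sin(t).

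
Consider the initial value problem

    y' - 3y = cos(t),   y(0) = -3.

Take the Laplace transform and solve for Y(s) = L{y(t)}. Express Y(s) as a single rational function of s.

Y(s) = (-3*s^2 + s - 3)/(s^3 - 3*s^2 + s - 3)

Transform both sides with L{·}.
Using L{y'} = sY - y(0) = sY - (-3), the left side becomes (s - 3)Y - (-3).
The right side is L{cos(t)} = s/(s^2 + 1).
So (s - 3)Y = s/(s^2 + 1) + (-3).
Solve for Y(s) and write it as one ratio of polynomials.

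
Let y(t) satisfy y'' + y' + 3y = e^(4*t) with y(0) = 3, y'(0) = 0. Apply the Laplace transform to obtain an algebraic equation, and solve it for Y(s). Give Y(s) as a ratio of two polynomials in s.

Laplace-transform each side.
With L{y''} = s^2 Y - s·y(0) - y'(0) and L{y'} = sY - y(0), with y(0) = 3, y'(0) = 0: the LHS transforms to (s^2 + s + 3)Y - (3*s + 3).
The right side is L{e^(4*t)} = 1/(s - 4).
So (s^2 + s + 3)Y = 1/(s - 4) + (3*s + 3).
Divide through and combine into a single rational function.

Y(s) = (3*s^2 - 9*s - 11)/(s^3 - 3*s^2 - s - 12)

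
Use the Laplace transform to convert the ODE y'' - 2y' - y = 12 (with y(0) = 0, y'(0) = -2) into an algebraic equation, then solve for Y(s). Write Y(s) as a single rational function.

Y(s) = (-2*s + 12)/(s^3 - 2*s^2 - s)

Laplace-transform each side.
With L{y''} = s^2 Y - s·y(0) - y'(0) and L{y'} = sY - y(0), with y(0) = 0, y'(0) = -2: the LHS transforms to (s^2 - 2*s - 1)Y - (-2).
The right side is L{12} = 12/s.
So (s^2 - 2*s - 1)Y = 12/s + (-2).
Divide through and combine into a single rational function.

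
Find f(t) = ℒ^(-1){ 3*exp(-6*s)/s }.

f(t) = Heaviside(t - 6)*(3)

The factor e^(-6s) signals a time shift by c = 6 (second shifting theorem).
L{3} = 3/s, so L^-1{3/s} = 3.
Hence the inverse is u(t - 6) times that function evaluated at t - 6.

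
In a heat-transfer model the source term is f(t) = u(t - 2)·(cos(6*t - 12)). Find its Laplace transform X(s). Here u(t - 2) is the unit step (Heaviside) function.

By the second shifting theorem, L{u(t - c)·g(t - c)} = e^(-cs)·G(s) with c = 2 and G(s) = L{g(t)}.
L{cos(6t)} = s/(s^2 + 36).

X(s) = s*exp(-2*s)/(s^2 + 36)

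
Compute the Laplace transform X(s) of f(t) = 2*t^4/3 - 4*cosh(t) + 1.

Apply the Laplace transform termwise.
(-4)·[L{cosh(t)} = s/(s^2 - 1)]; (2/3)·[L{t^4} = 4!/s^5 = 24/s^5]; L{1} = 1/s.

X(s) = -4*s/(s^2 - 1) + 1/s + 16/s^5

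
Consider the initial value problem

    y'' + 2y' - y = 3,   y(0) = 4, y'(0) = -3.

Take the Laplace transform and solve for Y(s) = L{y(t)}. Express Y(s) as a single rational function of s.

Y(s) = (4*s^2 + 5*s + 3)/(s^3 + 2*s^2 - s)

Take the Laplace transform of both sides.
Using L{y''} = s^2 Y - s·y(0) - y'(0) and L{y'} = sY - y(0), with y(0) = 4, y'(0) = -3, the left side becomes (s^2 + 2*s - 1)Y - (4*s + 5).
The right side is L{3} = 3/s.
So (s^2 + 2*s - 1)Y = 3/s + (4*s + 5).
Divide through and combine into a single rational function.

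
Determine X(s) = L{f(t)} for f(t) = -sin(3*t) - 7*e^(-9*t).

X(s) = -3/(s^2 + 9) - 7/(s + 9)

The transform is linear, so treat each term independently.
(-7)·[L{e^(-9t)} = 1/(s + 9)]; (-1)·[L{sin(3t)} = 3/(s^2 + 9)].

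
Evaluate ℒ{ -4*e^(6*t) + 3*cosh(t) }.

3*s/(s^2 - 1) - 4/(s - 6)

The transform is linear, so treat each term independently.
(-4)·[L{e^(6t)} = 1/(s - 6)]; (3)·[L{cosh(t)} = s/(s^2 - 1)].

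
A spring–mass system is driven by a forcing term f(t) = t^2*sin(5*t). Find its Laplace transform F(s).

L{sin(5t)} = 5/(s^2 + 25).
Then apply L{t^2·g(t)} = (-1)^2 d^2/ds^2[G(s)] with G(s) = 5/(s^2 + 25):
differentiating 2 times and applying the sign gives 10*(3*s^2 - 25)/(s^2 + 25)^3.

F(s) = 10*(3*s^2 - 25)/(s^2 + 25)^3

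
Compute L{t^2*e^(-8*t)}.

L{e^(-8t)} = 1/(s + 8).
Then apply L{t^2·g(t)} = (-1)^2 d^2/ds^2[G(s)] with G(s) = 1/(s + 8):
differentiating 2 times and applying the sign gives 2/(s + 8)^3.

2/(s + 8)^3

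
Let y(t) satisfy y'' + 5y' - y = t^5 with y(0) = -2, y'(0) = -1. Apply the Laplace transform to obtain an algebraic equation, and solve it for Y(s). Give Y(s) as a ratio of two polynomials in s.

Take the Laplace transform of both sides.
The derivative rules (L{y''} = s^2 Y - s·y(0) - y'(0) and L{y'} = sY - y(0), with y(0) = -2, y'(0) = -1) turn the left side into (s^2 + 5*s - 1)Y - (-2*s - 11).
The right side is L{t^5} = 120/s^6.
So (s^2 + 5*s - 1)Y = 120/s^6 + (-2*s - 11).
Solve for Y(s) and write it as one ratio of polynomials.

Y(s) = (-2*s^7 - 11*s^6 + 120)/(s^8 + 5*s^7 - s^6)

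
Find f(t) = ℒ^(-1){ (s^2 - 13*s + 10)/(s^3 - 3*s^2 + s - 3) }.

Factor the denominator: s^3 - 3*s^2 + s - 3 = (s - 3)*(s^2 + 1).
Partial fraction decomposition gives [-2/(s - 3)] + [3*s/(s^2 + 1)] + [-4/(s^2 + 1)].
Invert each term: -2/(s - 3) ↔ -2e^(3t); 3·s/(s^2 + 1) ↔ 3cos(t); -4·1/(s^2 + 1) ↔ -4sin(t).

f(t) = -2*exp(3*t) - 4*sin(t) + 3*cos(t)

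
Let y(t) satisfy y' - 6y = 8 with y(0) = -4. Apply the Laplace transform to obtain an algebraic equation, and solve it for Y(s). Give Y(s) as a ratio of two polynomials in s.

Transform both sides with L{·}.
With L{y'} = sY - y(0) = sY - (-4): the LHS transforms to (s - 6)Y - (-4).
The right side is L{8} = 8/s.
So (s - 6)Y = 8/s + (-4).
Divide through and combine into a single rational function.

Y(s) = (-4*s + 8)/(s^2 - 6*s)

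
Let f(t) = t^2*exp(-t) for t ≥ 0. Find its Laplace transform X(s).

X(s) = 2/(s + 1)^3

L{e^(-t)} = 1/(s + 1).
Then apply L{t^2·g(t)} = (-1)^2 d^2/ds^2[G(s)] with G(s) = 1/(s + 1):
differentiating 2 times and applying the sign gives 2/(s + 1)^3.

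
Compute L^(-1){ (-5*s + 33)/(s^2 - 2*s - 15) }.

exp(5*t) - 6*exp(-3*t)

Factor the denominator: s^2 - 2*s - 15 = (s - 5)*(s + 3).
Partial fraction decomposition gives [-6/(s + 3)] + [1/(s - 5)].
Invert each term: -6/(s + 3) ↔ -6e^(-3t); 1/(s - 5) ↔ e^(5t).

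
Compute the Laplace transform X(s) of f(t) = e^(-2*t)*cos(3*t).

L{cos(3t)} = s/(s^2 + 9).
By the first shifting theorem, multiplying by e^(-2t) replaces s with s + 2.

X(s) = (s + 2)/((s + 2)^2 + 9)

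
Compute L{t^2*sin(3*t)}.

L{sin(3t)} = 3/(s^2 + 9).
Then apply L{t^2·g(t)} = (-1)^2 d^2/ds^2[G(s)] with G(s) = 3/(s^2 + 9):
differentiating 2 times and applying the sign gives 18*(s^2 - 3)/(s^2 + 9)^3.

18*(s^2 - 3)/(s^2 + 9)^3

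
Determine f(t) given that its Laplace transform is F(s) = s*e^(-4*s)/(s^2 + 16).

The factor e^(-4s) signals a time shift by c = 4 (second shifting theorem).
L{cos(4t)} = s/(s^2 + 16), so L^-1{s/(s^2 + 16)} = cos(4*t).
Hence the inverse is u(t - 4) times that function evaluated at t - 4.

f(t) = Heaviside(t - 4)*(cos(4*t - 16))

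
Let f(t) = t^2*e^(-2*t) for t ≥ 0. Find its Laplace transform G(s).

G(s) = 2/(s + 2)^3

L{e^(-2t)} = 1/(s + 2).
Then apply L{t^2·g(t)} = (-1)^2 d^2/ds^2[H(s)] with H(s) = 1/(s + 2):
differentiating 2 times and applying the sign gives 2/(s + 2)^3.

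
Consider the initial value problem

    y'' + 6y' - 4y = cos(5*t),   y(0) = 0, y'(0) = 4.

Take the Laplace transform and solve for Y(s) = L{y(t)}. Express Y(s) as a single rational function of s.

Y(s) = (4*s^2 + s + 100)/(s^4 + 6*s^3 + 21*s^2 + 150*s - 100)

Laplace-transform each side.
The derivative rules (L{y''} = s^2 Y - s·y(0) - y'(0) and L{y'} = sY - y(0), with y(0) = 0, y'(0) = 4) turn the left side into (s^2 + 6*s - 4)Y - (4).
The right side is L{cos(5*t)} = s/(s^2 + 25).
So (s^2 + 6*s - 4)Y = s/(s^2 + 25) + (4).
Isolate Y and clear denominators.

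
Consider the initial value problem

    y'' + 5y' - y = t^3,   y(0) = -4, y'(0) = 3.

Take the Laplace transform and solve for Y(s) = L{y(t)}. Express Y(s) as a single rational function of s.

Transform both sides with L{·}.
Using L{y''} = s^2 Y - s·y(0) - y'(0) and L{y'} = sY - y(0), with y(0) = -4, y'(0) = 3, the left side becomes (s^2 + 5*s - 1)Y - (-4*s - 17).
The right side is L{t^3} = 6/s^4.
So (s^2 + 5*s - 1)Y = 6/s^4 + (-4*s - 17).
Solve for Y(s) and write it as one ratio of polynomials.

Y(s) = (-4*s^5 - 17*s^4 + 6)/(s^6 + 5*s^5 - s^4)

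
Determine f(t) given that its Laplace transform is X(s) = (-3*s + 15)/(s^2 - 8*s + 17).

f(t) = 3*exp(4*t)*sin(t) - 3*exp(4*t)*cos(t)

Complete the square in the denominator: s^2 - 8*s + 17 = (s - 4)^2 + 1^2.
Split the numerator to match: -3*s + 15 = -3·(s - 4) + 3·1.
Invert each term: -3·(s - 4)/((s - 4)^2 + 1) ↔ -3e^(4t)cos(t); 3·1/((s - 4)^2 + 1) ↔ 3e^(4t)sin(t).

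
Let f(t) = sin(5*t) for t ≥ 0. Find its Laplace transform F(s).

F(s) = 5/(s^2 + 25)

L{sin(5t)} = 5/(s^2 + 25).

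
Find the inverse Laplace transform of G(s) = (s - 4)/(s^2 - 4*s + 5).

-2*exp(2*t)*sin(t) + exp(2*t)*cos(t)

Complete the square in the denominator: s^2 - 4*s + 5 = (s - 2)^2 + 1^2.
Split the numerator to match: s - 4 = 1·(s - 2) - 2·1.
Invert each term: 1·(s - 2)/((s - 2)^2 + 1) ↔ e^(2t)cos(t); -2·1/((s - 2)^2 + 1) ↔ -2e^(2t)sin(t).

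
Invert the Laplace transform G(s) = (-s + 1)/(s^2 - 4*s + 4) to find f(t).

Factor the denominator: s^2 - 4*s + 4 = (s - 2)^2.
Partial fraction decomposition gives [-1/(s - 2)] + [-1/(s - 2)^2].
Invert each term: -1/(s - 2) ↔ -e^(2t); -1/(s - 2)^2 ↔ -t·e^(2t).

f(t) = -t*exp(2*t) - exp(2*t)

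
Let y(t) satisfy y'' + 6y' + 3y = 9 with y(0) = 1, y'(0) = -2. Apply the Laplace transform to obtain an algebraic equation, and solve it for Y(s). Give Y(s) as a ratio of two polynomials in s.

Laplace-transform each side.
Using L{y''} = s^2 Y - s·y(0) - y'(0) and L{y'} = sY - y(0), with y(0) = 1, y'(0) = -2, the left side becomes (s^2 + 6*s + 3)Y - (s + 4).
The right side is L{9} = 9/s.
So (s^2 + 6*s + 3)Y = 9/s + (s + 4).
Solve for Y(s) and write it as one ratio of polynomials.

Y(s) = (s^2 + 4*s + 9)/(s^3 + 6*s^2 + 3*s)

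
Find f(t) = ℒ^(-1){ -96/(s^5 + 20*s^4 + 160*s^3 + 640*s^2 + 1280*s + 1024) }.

f(t) = -4*t^4*exp(-4*t)

Rewrite the denominator: s^5 + 20*s^4 + 160*s^3 + 640*s^2 + 1280*s + 1024 = (s + 4)^5.
The form in (s + 4) signals a first-shifting-theorem factor e^(-4t).
Since L{t^4} = 4!/s^5 = 24/s^5, the inverse is t^4*e^(-4*t), scaled by -4.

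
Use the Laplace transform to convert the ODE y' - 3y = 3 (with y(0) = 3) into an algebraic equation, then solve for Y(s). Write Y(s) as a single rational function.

Transform both sides with L{·}.
Using L{y'} = sY - y(0) = sY - 3, the left side becomes (s - 3)Y - (3).
The right side is L{3} = 3/s.
So (s - 3)Y = 3/s + (3).
Isolate Y and clear denominators.

Y(s) = (3*s + 3)/(s^2 - 3*s)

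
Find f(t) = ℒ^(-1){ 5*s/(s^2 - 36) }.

Since L{cosh(6t)} = s/(s^2 - 36), the inverse is cosh(6*t), scaled by 5.

f(t) = 5*cosh(6*t)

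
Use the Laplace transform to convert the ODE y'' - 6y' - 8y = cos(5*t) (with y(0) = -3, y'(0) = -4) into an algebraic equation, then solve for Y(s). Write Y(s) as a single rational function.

Y(s) = (-3*s^3 + 14*s^2 - 74*s + 350)/(s^4 - 6*s^3 + 17*s^2 - 150*s - 200)

Apply the Laplace transform to the equation.
With L{y''} = s^2 Y - s·y(0) - y'(0) and L{y'} = sY - y(0), with y(0) = -3, y'(0) = -4: the LHS transforms to (s^2 - 6*s - 8)Y - (-3*s + 14).
The right side is L{cos(5*t)} = s/(s^2 + 25).
So (s^2 - 6*s - 8)Y = s/(s^2 + 25) + (-3*s + 14).
Isolate Y and clear denominators.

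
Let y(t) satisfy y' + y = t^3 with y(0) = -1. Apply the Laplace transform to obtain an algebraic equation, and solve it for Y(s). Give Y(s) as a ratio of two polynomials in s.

Apply the Laplace transform to the equation.
With L{y'} = sY - y(0) = sY - (-1): the LHS transforms to (s + 1)Y - (-1).
The right side is L{t^3} = 6/s^4.
So (s + 1)Y = 6/s^4 + (-1).
Divide through and combine into a single rational function.

Y(s) = (-s^4 + 6)/(s^5 + s^4)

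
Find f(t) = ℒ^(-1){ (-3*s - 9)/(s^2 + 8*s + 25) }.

Complete the square in the denominator: s^2 + 8*s + 25 = (s + 4)^2 + 3^2.
Split the numerator to match: -3*s - 9 = -3·(s + 4) + 1·3.
Invert each term: -3·(s + 4)/((s + 4)^2 + 9) ↔ -3e^(-4t)cos(3t); 1·3/((s + 4)^2 + 9) ↔ e^(-4t)sin(3t).

f(t) = exp(-4*t)*sin(3*t) - 3*exp(-4*t)*cos(3*t)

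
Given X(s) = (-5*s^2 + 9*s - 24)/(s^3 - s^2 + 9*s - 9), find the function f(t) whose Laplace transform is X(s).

Factor the denominator: s^3 - s^2 + 9*s - 9 = (s - 1)*(s^2 + 9).
Partial fraction decomposition gives [-2/(s - 1)] + [-3*s/(s^2 + 9)] + [6/(s^2 + 9)].
Invert each term: -2/(s - 1) ↔ -2e^(t); -3·s/(s^2 + 9) ↔ -3cos(3t); 2·3/(s^2 + 9) ↔ 2sin(3t).

f(t) = -2*exp(t) + 2*sin(3*t) - 3*cos(3*t)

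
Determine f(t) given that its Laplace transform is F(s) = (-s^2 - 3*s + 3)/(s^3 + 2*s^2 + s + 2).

Factor the denominator: s^3 + 2*s^2 + s + 2 = (s + 2)*(s^2 + 1).
Partial fraction decomposition gives [1/(s + 2)] + [-2*s/(s^2 + 1)] + [1/(s^2 + 1)].
Invert each term: 1/(s + 2) ↔ e^(-2t); -2·s/(s^2 + 1) ↔ -2cos(t); 1·1/(s^2 + 1) ↔ sin(t).

f(t) = sin(t) - 2*cos(t) + exp(-2*t)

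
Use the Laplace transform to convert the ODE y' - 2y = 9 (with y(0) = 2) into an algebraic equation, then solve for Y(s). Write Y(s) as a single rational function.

Transform both sides with L{·}.
With L{y'} = sY - y(0) = sY - 2: the LHS transforms to (s - 2)Y - (2).
The right side is L{9} = 9/s.
So (s - 2)Y = 9/s + (2).
Isolate Y and clear denominators.

Y(s) = (2*s + 9)/(s^2 - 2*s)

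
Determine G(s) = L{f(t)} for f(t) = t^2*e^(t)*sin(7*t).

L{sin(7t)} = 7/(s^2 + 49).
Multiplying by e^(t) shifts s → s - 1, so L{e^(t)*sin(7*t)} = 7/((s - 1)^2 + 49).
Then apply L{t^2·g(t)} = (-1)^2 d^2/ds^2[H(s)] with H(s) = 7/((s - 1)^2 + 49):
differentiating 2 times and applying the sign gives 14*(3*s^2 - 6*s - 46)/(s^2 - 2*s + 50)^3.

G(s) = 14*(3*s^2 - 6*s - 46)/(s^2 - 2*s + 50)^3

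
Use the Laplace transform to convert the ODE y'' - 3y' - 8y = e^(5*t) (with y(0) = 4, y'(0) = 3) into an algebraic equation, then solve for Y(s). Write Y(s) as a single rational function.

Y(s) = (4*s^2 - 29*s + 46)/(s^3 - 8*s^2 + 7*s + 40)

Take the Laplace transform of both sides.
Using L{y''} = s^2 Y - s·y(0) - y'(0) and L{y'} = sY - y(0), with y(0) = 4, y'(0) = 3, the left side becomes (s^2 - 3*s - 8)Y - (4*s - 9).
The right side is L{e^(5*t)} = 1/(s - 5).
So (s^2 - 3*s - 8)Y = 1/(s - 5) + (4*s - 9).
Isolate Y and clear denominators.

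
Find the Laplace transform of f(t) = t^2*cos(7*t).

L{cos(7t)} = s/(s^2 + 49).
Then apply L{t^2·g(t)} = (-1)^2 d^2/ds^2[H(s)] with H(s) = s/(s^2 + 49):
differentiating 2 times and applying the sign gives 2*s*(s^2 - 147)/(s^2 + 49)^3.

2*s*(s^2 - 147)/(s^2 + 49)^3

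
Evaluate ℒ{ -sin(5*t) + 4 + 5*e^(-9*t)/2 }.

-5/(s^2 + 25) + 5/(2*(s + 9)) + 4/s

The transform is linear, so treat each term independently.
(-1)·[L{sin(5t)} = 5/(s^2 + 25)]; L{4} = 4/s; (5/2)·[L{e^(-9t)} = 1/(s + 9)].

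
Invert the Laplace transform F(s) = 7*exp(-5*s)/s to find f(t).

f(t) = Heaviside(t - 5)*(7)

The factor e^(-5s) signals a time shift by c = 5 (second shifting theorem).
L{7} = 7/s, so L^-1{7/s} = 7.
Hence the inverse is u(t - 5) times that function evaluated at t - 5.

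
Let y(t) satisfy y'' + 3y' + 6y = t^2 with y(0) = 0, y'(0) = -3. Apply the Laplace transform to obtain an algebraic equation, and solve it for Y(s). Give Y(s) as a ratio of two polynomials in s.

Y(s) = (-3*s^3 + 2)/(s^5 + 3*s^4 + 6*s^3)

Transform both sides with L{·}.
Using L{y''} = s^2 Y - s·y(0) - y'(0) and L{y'} = sY - y(0), with y(0) = 0, y'(0) = -3, the left side becomes (s^2 + 3*s + 6)Y - (-3).
The right side is L{t^2} = 2/s^3.
So (s^2 + 3*s + 6)Y = 2/s^3 + (-3).
Solve for Y(s) and write it as one ratio of polynomials.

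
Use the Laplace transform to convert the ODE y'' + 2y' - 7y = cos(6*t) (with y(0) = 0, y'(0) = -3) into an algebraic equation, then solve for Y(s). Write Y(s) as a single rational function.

Y(s) = (-3*s^2 + s - 108)/(s^4 + 2*s^3 + 29*s^2 + 72*s - 252)

Laplace-transform each side.
Using L{y''} = s^2 Y - s·y(0) - y'(0) and L{y'} = sY - y(0), with y(0) = 0, y'(0) = -3, the left side becomes (s^2 + 2*s - 7)Y - (-3).
The right side is L{cos(6*t)} = s/(s^2 + 36).
So (s^2 + 2*s - 7)Y = s/(s^2 + 36) + (-3).
Solve for Y(s) and write it as one ratio of polynomials.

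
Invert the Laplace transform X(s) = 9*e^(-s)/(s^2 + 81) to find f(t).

f(t) = Heaviside(t - 1)*(sin(9*t - 9))

The factor e^(-s) signals a time shift by c = 1 (second shifting theorem).
L{sin(9t)} = 9/(s^2 + 81), so L^-1{9/(s^2 + 81)} = sin(9*t).
Hence the inverse is u(t - 1) times that function evaluated at t - 1.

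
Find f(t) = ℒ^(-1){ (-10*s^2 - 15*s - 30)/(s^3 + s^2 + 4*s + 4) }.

Factor the denominator: s^3 + s^2 + 4*s + 4 = (s + 1)*(s^2 + 4).
Partial fraction decomposition gives [-5/(s + 1)] + [-5*s/(s^2 + 4)] + [-10/(s^2 + 4)].
Invert each term: -5/(s + 1) ↔ -5e^(-t); -5·s/(s^2 + 4) ↔ -5cos(2t); -5·2/(s^2 + 4) ↔ -5sin(2t).

f(t) = -5*sin(2*t) - 5*cos(2*t) - 5*exp(-t)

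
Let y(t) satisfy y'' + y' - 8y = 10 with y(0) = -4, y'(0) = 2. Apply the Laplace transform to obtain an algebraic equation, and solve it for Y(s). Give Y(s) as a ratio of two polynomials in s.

Take the Laplace transform of both sides.
The derivative rules (L{y''} = s^2 Y - s·y(0) - y'(0) and L{y'} = sY - y(0), with y(0) = -4, y'(0) = 2) turn the left side into (s^2 + s - 8)Y - (-4*s - 2).
The right side is L{10} = 10/s.
So (s^2 + s - 8)Y = 10/s + (-4*s - 2).
Isolate Y and clear denominators.

Y(s) = (-4*s^2 - 2*s + 10)/(s^3 + s^2 - 8*s)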